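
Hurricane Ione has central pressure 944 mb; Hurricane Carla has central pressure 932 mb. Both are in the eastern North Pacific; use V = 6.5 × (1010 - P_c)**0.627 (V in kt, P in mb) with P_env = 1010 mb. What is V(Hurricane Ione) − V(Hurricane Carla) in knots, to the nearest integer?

Hurricane Ione: ΔP = 66; V ≈ 6.5 × 66^0.627 ≈ 89.90 kt.
Hurricane Carla: ΔP = 78; V ≈ 6.5 × 78^0.627 ≈ 99.83 kt.
Difference ≈ 89.90 − 99.83 = -9.93 → -10 kt.

-10 kt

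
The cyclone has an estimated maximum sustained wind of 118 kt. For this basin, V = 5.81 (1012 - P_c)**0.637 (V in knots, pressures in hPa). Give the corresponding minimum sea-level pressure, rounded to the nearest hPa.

ΔP = (V / 5.81)^(1/0.637) = (118/5.81)^1.570.
118/5.81 = 20.310; 20.310^1.570 ≈ 112.96 hPa.
P_c = 1012 − 112.96 = 899.04 ≈ 899 hPa.

899 hPa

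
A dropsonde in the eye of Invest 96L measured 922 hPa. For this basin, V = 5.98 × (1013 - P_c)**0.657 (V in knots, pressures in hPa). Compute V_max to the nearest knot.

ΔP = 1013 − 922 = 91 hPa.
91^0.657 ≈ 19.368.
V ≈ 5.98 × 19.368 ≈ 115.8 kt.

116 kt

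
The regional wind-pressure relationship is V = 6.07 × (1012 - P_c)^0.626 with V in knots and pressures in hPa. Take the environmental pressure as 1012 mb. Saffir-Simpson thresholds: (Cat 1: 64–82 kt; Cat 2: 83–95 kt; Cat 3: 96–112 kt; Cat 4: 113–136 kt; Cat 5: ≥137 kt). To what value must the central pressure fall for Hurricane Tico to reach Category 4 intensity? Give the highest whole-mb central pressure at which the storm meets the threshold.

905 mb

Category 4 begins at V = 113 kt.
Required ΔP = (113/6.07)^(1/0.626) = 18.616^1.597 ≈ 106.80 mb.
P_c ≤ 1012 − 106.80 = 905.20, so the highest integer P_c is 905 mb.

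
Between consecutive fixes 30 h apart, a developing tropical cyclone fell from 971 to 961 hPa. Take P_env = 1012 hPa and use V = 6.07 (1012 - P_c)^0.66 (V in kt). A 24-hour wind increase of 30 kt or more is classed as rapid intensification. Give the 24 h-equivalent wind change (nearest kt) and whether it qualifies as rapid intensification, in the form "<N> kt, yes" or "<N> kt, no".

V₁: ΔP = 41, V ≈ 6.07 × 41^0.66 ≈ 70.41 kt.
V₂: ΔP = 51, V ≈ 6.07 × 51^0.66 ≈ 81.32 kt.
ΔV over 30 h = 10.91 kt → 24 h equivalent = 10.91 × 24/30 ≈ 8.73 kt.
9 kt < 30 kt ⇒ not rapid intensification.

9 kt, no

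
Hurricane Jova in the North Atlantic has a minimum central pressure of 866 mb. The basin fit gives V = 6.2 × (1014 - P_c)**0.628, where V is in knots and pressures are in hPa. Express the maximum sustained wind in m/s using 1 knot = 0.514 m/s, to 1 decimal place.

ΔP = 1014 − 866 = 148 mb.
V ≈ 6.2 × 148^0.628 = 6.2 × 23.063 ≈ 142.993 kt.
142.993 × 0.514 ≈ 73.50 m/s → 73.5 m/s.

73.5 m/s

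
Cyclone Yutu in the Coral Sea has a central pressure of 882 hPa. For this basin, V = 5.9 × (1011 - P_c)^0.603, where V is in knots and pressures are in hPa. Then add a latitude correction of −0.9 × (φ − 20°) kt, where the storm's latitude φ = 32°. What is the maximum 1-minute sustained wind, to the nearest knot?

100 kt

ΔP = 1011 − 882 = 129 hPa.
129^0.603 ≈ 18.736.
V ≈ 5.9 × 18.736 ≈ 110.5 kt.
Latitude correction: −0.9 × (32 − 20) = -10.8 kt.
Corrected V ≈ 99.7 kt → 100 kt.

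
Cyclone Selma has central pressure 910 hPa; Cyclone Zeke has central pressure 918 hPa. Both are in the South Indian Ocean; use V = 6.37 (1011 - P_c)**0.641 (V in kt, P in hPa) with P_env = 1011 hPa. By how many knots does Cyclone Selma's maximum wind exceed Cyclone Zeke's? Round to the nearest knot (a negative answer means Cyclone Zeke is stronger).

Cyclone Selma: ΔP = 101; V ≈ 6.37 × 101^0.641 ≈ 122.72 kt.
Cyclone Zeke: ΔP = 93; V ≈ 6.37 × 93^0.641 ≈ 116.40 kt.
Difference ≈ 122.72 − 116.40 = 6.32 → 6 kt.

6 kt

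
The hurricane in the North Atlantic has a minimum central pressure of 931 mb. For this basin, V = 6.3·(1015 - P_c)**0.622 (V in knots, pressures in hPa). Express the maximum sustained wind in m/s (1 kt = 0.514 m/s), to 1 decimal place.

51.0 m/s

ΔP = 1015 − 931 = 84 mb.
V ≈ 6.3 × 84^0.622 = 6.3 × 15.736 ≈ 99.138 kt.
99.138 × 0.514 ≈ 50.96 m/s → 51.0 m/s.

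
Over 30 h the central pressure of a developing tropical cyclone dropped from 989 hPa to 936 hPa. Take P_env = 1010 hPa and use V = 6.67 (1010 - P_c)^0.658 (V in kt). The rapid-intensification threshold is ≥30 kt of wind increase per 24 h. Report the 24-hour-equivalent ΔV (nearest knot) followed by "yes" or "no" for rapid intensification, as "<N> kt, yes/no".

51 kt, yes

V₁: ΔP = 21, V ≈ 6.67 × 21^0.658 ≈ 49.45 kt.
V₂: ΔP = 74, V ≈ 6.67 × 74^0.658 ≈ 113.26 kt.
ΔV over 30 h = 63.81 kt → 24 h equivalent = 63.81 × 24/30 ≈ 51.05 kt.
51 kt ≥ 30 kt ⇒ rapid intensification.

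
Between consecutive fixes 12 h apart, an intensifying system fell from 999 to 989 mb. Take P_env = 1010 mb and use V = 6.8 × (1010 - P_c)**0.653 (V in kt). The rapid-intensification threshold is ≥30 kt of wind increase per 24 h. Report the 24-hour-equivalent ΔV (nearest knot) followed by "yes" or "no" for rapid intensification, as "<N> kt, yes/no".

V₁: ΔP = 11, V ≈ 6.8 × 11^0.653 ≈ 32.55 kt.
V₂: ΔP = 21, V ≈ 6.8 × 21^0.653 ≈ 49.65 kt.
ΔV over 12 h = 17.10 kt → 24 h equivalent = 17.10 × 24/12 ≈ 34.20 kt.
34 kt ≥ 30 kt ⇒ rapid intensification.

34 kt, yes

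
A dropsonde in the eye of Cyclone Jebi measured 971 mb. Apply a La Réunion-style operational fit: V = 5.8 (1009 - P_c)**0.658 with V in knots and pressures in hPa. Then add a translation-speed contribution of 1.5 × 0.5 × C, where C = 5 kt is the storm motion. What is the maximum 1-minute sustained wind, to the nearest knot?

67 kt

ΔP = 1009 − 971 = 38 mb.
38^0.658 ≈ 10.952.
V ≈ 5.8 × 10.952 ≈ 63.5 kt.
Translation term: 1.5 × 0.5 × 5 = 3.75 kt.
Corrected V ≈ 67.25 kt → 67 kt.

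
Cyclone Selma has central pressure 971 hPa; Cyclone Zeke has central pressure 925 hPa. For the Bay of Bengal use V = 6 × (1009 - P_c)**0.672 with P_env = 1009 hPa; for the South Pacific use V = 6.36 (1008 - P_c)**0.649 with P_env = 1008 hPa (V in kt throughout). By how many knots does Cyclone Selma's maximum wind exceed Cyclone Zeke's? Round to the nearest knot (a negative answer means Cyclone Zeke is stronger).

-43 kt

Cyclone Selma: ΔP = 38; V ≈ 6 × 38^0.672 ≈ 69.15 kt.
Cyclone Zeke: ΔP = 83; V ≈ 6.36 × 83^0.649 ≈ 111.93 kt.
Difference ≈ 69.15 − 111.93 = -42.78 → -43 kt.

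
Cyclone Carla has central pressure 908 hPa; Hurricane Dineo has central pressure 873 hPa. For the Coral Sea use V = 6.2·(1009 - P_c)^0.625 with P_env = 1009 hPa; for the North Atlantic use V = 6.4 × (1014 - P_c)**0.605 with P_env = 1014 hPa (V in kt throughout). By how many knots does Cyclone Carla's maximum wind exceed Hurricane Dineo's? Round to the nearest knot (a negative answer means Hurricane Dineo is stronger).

Cyclone Carla: ΔP = 101; V ≈ 6.2 × 101^0.625 ≈ 110.94 kt.
Hurricane Dineo: ΔP = 141; V ≈ 6.4 × 141^0.605 ≈ 127.78 kt.
Difference ≈ 110.94 − 127.78 = -16.84 → -17 kt.

-17 kt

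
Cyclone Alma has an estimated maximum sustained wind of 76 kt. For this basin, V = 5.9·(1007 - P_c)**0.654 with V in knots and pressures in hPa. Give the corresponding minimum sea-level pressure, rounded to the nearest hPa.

957 hPa

ΔP = (V / 5.9)^(1/0.654) = (76/5.9)^1.529.
76/5.9 = 12.881; 12.881^1.529 ≈ 49.80 hPa.
P_c = 1007 − 49.80 = 957.20 ≈ 957 hPa.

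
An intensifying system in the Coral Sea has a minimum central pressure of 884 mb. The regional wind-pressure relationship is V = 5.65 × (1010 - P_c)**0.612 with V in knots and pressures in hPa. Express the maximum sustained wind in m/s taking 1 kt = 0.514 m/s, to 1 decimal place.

ΔP = 1010 − 884 = 126 mb.
V ≈ 5.65 × 126^0.612 = 5.65 × 19.294 ≈ 109.012 kt.
109.012 × 0.514 ≈ 56.03 m/s → 56.0 m/s.

56.0 m/s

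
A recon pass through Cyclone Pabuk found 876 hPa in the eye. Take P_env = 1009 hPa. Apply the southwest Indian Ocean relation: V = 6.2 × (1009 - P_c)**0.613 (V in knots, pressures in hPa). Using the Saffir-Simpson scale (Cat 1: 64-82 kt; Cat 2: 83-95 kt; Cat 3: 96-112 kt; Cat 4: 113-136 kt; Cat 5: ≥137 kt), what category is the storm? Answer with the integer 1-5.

4

ΔP = 1009 − 876 = 133 hPa.
V ≈ 6.2 × 133^0.613 = 6.2 × 20.04 ≈ 124 kt.
124 kt falls in the Category 4 band.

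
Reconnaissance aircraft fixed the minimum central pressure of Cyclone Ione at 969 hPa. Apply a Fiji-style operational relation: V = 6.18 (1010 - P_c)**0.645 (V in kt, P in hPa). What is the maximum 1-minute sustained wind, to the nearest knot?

ΔP = 1010 − 969 = 41 hPa.
41^0.645 ≈ 10.971.
V ≈ 6.18 × 10.971 ≈ 67.8 kt.

68 kt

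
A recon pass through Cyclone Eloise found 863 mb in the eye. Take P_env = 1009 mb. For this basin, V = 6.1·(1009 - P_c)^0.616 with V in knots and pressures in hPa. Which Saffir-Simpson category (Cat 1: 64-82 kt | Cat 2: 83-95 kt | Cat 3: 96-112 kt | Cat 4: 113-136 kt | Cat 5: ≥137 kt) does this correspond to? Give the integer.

4

ΔP = 1009 − 863 = 146 mb.
V ≈ 6.1 × 146^0.616 = 6.1 × 21.54 ≈ 131 kt.
131 kt falls in the Category 4 band.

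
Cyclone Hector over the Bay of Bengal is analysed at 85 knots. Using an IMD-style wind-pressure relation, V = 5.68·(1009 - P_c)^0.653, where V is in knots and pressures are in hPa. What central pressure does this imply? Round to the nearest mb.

ΔP = (V / 5.68)^(1/0.653) = (85/5.68)^1.531.
85/5.68 = 14.965; 14.965^1.531 ≈ 63.02 mb.
P_c = 1009 − 63.02 = 945.98 ≈ 946 mb.

946 mb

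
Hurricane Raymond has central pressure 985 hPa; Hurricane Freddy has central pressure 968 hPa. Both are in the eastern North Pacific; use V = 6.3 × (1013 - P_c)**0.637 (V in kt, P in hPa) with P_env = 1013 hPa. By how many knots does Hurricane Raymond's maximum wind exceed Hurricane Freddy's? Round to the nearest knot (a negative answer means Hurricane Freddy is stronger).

Hurricane Raymond: ΔP = 28; V ≈ 6.3 × 28^0.637 ≈ 52.62 kt.
Hurricane Freddy: ΔP = 45; V ≈ 6.3 × 45^0.637 ≈ 71.19 kt.
Difference ≈ 52.62 − 71.19 = -18.57 → -19 kt.

-19 kt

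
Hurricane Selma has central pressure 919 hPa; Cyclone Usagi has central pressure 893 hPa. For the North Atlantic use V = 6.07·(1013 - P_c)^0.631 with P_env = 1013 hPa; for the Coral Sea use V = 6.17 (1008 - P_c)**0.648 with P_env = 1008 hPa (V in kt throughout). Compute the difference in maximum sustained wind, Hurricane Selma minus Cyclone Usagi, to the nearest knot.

-27 kt

Hurricane Selma: ΔP = 94; V ≈ 6.07 × 94^0.631 ≈ 106.72 kt.
Cyclone Usagi: ΔP = 115; V ≈ 6.17 × 115^0.648 ≈ 133.54 kt.
Difference ≈ 106.72 − 133.54 = -26.82 → -27 kt.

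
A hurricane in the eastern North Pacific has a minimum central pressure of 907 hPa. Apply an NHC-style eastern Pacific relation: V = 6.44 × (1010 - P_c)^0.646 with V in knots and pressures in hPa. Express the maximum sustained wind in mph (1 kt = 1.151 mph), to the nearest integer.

ΔP = 1010 − 907 = 103 hPa.
V ≈ 6.44 × 103^0.646 = 6.44 × 19.966 ≈ 128.582 kt.
128.582 × 1.151 ≈ 148.00 mph → 148 mph.

148 mph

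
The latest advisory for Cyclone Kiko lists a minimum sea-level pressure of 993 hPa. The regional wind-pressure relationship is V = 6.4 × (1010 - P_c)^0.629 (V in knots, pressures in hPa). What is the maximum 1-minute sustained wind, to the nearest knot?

ΔP = 1010 − 993 = 17 hPa.
17^0.629 ≈ 5.942.
V ≈ 6.4 × 5.942 ≈ 38.0 kt.

38 kt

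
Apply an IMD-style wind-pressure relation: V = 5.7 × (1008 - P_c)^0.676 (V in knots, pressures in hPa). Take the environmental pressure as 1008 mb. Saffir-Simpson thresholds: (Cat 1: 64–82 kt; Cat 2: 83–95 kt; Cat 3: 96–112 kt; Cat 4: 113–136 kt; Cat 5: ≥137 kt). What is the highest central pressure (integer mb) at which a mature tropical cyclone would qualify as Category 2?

Category 2 begins at V = 83 kt.
Required ΔP = (83/5.7)^(1/0.676) = 14.561^1.479 ≈ 52.57 mb.
P_c ≤ 1008 − 52.57 = 955.43, so the highest integer P_c is 955 mb.

955 mb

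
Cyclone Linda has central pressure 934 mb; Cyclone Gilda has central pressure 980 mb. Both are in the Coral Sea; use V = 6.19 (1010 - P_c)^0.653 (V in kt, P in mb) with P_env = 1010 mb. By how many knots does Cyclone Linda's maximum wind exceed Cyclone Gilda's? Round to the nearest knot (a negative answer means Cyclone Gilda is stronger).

Cyclone Linda: ΔP = 76; V ≈ 6.19 × 76^0.653 ≈ 104.68 kt.
Cyclone Gilda: ΔP = 30; V ≈ 6.19 × 30^0.653 ≈ 57.05 kt.
Difference ≈ 104.68 − 57.05 = 47.63 → 48 kt.

48 kt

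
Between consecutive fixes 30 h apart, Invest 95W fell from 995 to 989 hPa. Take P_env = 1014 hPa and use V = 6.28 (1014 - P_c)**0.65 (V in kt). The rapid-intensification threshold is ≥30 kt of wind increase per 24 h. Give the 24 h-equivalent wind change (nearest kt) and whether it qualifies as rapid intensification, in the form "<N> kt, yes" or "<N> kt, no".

7 kt, no

V₁: ΔP = 19, V ≈ 6.28 × 19^0.65 ≈ 42.57 kt.
V₂: ΔP = 25, V ≈ 6.28 × 25^0.65 ≈ 50.89 kt.
ΔV over 30 h = 8.32 kt → 24 h equivalent = 8.32 × 24/30 ≈ 6.66 kt.
7 kt < 30 kt ⇒ not rapid intensification.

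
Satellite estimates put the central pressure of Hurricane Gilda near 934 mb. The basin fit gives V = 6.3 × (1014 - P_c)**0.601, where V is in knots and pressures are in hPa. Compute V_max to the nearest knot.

88 kt

ΔP = 1014 − 934 = 80 mb.
80^0.601 ≈ 13.924.
V ≈ 6.3 × 13.924 ≈ 87.7 kt.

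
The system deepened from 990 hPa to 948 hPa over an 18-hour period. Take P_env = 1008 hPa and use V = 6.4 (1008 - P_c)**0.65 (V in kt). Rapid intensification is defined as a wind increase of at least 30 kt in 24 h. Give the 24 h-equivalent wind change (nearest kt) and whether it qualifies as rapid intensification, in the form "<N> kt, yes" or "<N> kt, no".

V₁: ΔP = 18, V ≈ 6.4 × 18^0.65 ≈ 41.89 kt.
V₂: ΔP = 60, V ≈ 6.4 × 60^0.65 ≈ 91.62 kt.
ΔV over 18 h = 49.73 kt → 24 h equivalent = 49.73 × 24/18 ≈ 66.31 kt.
66 kt ≥ 30 kt ⇒ rapid intensification.

66 kt, yes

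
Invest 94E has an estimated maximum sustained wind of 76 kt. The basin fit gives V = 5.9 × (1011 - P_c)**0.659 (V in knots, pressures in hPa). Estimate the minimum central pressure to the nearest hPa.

ΔP = (V / 5.9)^(1/0.659) = (76/5.9)^1.517.
76/5.9 = 12.881; 12.881^1.517 ≈ 48.34 hPa.
P_c = 1011 − 48.34 = 962.66 ≈ 963 hPa.

963 hPa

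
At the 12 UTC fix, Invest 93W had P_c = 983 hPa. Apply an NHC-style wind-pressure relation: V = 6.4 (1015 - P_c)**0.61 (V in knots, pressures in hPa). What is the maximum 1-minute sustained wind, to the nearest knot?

ΔP = 1015 − 983 = 32 hPa.
32^0.61 ≈ 8.282.
V ≈ 6.4 × 8.282 ≈ 53.0 kt.

53 kt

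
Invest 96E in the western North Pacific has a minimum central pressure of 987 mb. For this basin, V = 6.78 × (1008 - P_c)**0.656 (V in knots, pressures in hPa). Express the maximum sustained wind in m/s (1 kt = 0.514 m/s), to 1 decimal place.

25.7 m/s

ΔP = 1008 − 987 = 21 mb.
V ≈ 6.78 × 21^0.656 = 6.78 × 7.368 ≈ 49.958 kt.
49.958 × 0.514 ≈ 25.68 m/s → 25.7 m/s.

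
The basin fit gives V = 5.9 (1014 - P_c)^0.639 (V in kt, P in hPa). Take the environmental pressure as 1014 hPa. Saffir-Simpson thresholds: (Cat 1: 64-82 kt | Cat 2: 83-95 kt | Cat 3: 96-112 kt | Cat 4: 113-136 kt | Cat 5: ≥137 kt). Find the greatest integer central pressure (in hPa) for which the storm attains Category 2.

951 hPa

Category 2 begins at V = 83 kt.
Required ΔP = (83/5.9)^(1/0.639) = 14.068^1.565 ≈ 62.65 hPa.
P_c ≤ 1014 − 62.65 = 951.35, so the highest integer P_c is 951 hPa.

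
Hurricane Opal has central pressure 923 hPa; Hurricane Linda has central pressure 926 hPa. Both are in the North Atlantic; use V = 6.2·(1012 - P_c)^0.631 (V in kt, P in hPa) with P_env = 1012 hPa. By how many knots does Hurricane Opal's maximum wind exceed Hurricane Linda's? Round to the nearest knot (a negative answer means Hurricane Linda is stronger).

Hurricane Opal: ΔP = 89; V ≈ 6.2 × 89^0.631 ≈ 105.31 kt.
Hurricane Linda: ΔP = 86; V ≈ 6.2 × 86^0.631 ≈ 103.05 kt.
Difference ≈ 105.31 − 103.05 = 2.26 → 2 kt.

2 kt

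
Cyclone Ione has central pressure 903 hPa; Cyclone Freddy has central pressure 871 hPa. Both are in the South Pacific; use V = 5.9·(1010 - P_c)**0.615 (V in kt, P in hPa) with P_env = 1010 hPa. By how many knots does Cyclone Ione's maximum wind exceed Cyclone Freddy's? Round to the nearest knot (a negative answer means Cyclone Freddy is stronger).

Cyclone Ione: ΔP = 107; V ≈ 5.9 × 107^0.615 ≈ 104.45 kt.
Cyclone Freddy: ΔP = 139; V ≈ 5.9 × 139^0.615 ≈ 122.69 kt.
Difference ≈ 104.45 − 122.69 = -18.24 → -18 kt.

-18 kt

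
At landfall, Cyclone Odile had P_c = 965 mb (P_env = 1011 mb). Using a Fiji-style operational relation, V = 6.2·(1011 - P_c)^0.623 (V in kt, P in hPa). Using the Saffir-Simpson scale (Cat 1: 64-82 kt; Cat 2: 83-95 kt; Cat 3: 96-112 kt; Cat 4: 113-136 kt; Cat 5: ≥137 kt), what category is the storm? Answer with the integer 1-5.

1

ΔP = 1011 − 965 = 46 mb.
V ≈ 6.2 × 46^0.623 = 6.2 × 10.86 ≈ 67 kt.
67 kt falls in the Category 1 band.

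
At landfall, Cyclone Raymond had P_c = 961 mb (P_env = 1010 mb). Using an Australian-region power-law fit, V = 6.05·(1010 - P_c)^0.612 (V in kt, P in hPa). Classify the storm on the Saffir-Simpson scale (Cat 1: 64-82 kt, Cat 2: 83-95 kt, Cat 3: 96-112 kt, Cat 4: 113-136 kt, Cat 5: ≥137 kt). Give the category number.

ΔP = 1010 − 961 = 49 mb.
V ≈ 6.05 × 49^0.612 = 6.05 × 10.82 ≈ 65 kt.
65 kt falls in the Category 1 band.

1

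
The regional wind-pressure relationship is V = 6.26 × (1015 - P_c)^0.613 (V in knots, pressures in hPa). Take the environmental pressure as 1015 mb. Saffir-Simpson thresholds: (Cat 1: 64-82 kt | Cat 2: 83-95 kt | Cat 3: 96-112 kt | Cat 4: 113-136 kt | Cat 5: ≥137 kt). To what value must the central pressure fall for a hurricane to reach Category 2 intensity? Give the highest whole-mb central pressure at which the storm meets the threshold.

Category 2 begins at V = 83 kt.
Required ΔP = (83/6.26)^(1/0.613) = 13.259^1.631 ≈ 67.79 mb.
P_c ≤ 1015 − 67.79 = 947.21, so the highest integer P_c is 947 mb.

947 mb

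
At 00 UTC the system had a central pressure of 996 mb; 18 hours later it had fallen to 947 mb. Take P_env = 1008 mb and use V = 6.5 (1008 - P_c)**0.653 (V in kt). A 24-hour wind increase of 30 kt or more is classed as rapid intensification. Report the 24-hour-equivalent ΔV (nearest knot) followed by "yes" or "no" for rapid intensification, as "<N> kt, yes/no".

83 kt, yes

V₁: ΔP = 12, V ≈ 6.5 × 12^0.653 ≈ 32.93 kt.
V₂: ΔP = 61, V ≈ 6.5 × 61^0.653 ≈ 95.22 kt.
ΔV over 18 h = 62.29 kt → 24 h equivalent = 62.29 × 24/18 ≈ 83.05 kt.
83 kt ≥ 30 kt ⇒ rapid intensification.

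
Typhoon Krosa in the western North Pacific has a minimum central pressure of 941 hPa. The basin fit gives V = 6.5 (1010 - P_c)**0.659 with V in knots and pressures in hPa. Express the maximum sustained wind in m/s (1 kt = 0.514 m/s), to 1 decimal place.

54.4 m/s

ΔP = 1010 − 941 = 69 hPa.
V ≈ 6.5 × 69^0.659 = 6.5 × 16.286 ≈ 105.856 kt.
105.856 × 0.514 ≈ 54.41 m/s → 54.4 m/s.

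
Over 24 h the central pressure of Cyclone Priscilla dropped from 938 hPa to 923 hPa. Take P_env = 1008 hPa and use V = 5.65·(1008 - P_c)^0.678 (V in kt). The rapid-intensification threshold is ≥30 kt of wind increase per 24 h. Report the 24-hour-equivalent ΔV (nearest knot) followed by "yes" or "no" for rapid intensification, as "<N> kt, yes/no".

V₁: ΔP = 70, V ≈ 5.65 × 70^0.678 ≈ 100.70 kt.
V₂: ΔP = 85, V ≈ 5.65 × 85^0.678 ≈ 114.87 kt.
ΔV over 24 h = 14.17 kt → 24 h equivalent = 14.17 × 24/24 ≈ 14.17 kt.
14 kt < 30 kt ⇒ not rapid intensification.

14 kt, no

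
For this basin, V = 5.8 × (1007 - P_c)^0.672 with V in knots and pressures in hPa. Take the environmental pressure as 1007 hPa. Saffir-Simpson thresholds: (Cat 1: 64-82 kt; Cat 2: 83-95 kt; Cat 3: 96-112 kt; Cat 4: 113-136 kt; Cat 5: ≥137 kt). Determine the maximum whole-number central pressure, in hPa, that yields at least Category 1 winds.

Category 1 begins at V = 64 kt.
Required ΔP = (64/5.8)^(1/0.672) = 11.034^1.488 ≈ 35.62 hPa.
P_c ≤ 1007 − 35.62 = 971.38, so the highest integer P_c is 971 hPa.

971 hPa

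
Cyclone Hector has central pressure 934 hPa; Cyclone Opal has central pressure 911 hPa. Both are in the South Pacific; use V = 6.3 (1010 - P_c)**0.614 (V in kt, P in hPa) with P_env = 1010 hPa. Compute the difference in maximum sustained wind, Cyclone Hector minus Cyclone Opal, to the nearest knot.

Cyclone Hector: ΔP = 76; V ≈ 6.3 × 76^0.614 ≈ 89.98 kt.
Cyclone Opal: ΔP = 99; V ≈ 6.3 × 99^0.614 ≈ 105.84 kt.
Difference ≈ 89.98 − 105.84 = -15.86 → -16 kt.

-16 kt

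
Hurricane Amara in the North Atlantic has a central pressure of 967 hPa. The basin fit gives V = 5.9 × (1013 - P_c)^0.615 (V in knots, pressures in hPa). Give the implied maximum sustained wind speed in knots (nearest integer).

ΔP = 1013 − 967 = 46 hPa.
46^0.615 ≈ 10.534.
V ≈ 5.9 × 10.534 ≈ 62.2 kt.

62 kt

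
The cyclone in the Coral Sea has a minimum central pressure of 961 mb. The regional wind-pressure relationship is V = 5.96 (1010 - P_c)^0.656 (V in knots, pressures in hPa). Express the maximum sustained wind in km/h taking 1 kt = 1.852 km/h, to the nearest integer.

ΔP = 1010 − 961 = 49 mb.
V ≈ 5.96 × 49^0.656 = 5.96 × 12.846 ≈ 76.562 kt.
76.562 × 1.852 ≈ 141.79 km/h → 142 km/h.

142 km/h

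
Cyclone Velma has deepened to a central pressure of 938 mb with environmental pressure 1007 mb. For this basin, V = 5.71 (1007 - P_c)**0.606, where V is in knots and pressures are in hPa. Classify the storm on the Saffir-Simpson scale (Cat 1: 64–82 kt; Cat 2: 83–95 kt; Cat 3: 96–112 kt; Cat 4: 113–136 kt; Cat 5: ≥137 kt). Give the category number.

ΔP = 1007 − 938 = 69 mb.
V ≈ 5.71 × 69^0.606 = 5.71 × 13.01 ≈ 74 kt.
74 kt falls in the Category 1 band.

1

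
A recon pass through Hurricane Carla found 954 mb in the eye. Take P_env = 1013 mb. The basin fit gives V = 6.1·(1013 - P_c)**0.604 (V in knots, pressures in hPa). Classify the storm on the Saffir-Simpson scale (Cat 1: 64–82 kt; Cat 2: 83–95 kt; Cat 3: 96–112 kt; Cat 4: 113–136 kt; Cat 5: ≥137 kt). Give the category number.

ΔP = 1013 − 954 = 59 mb.
V ≈ 6.1 × 59^0.604 = 6.1 × 11.74 ≈ 72 kt.
72 kt falls in the Category 1 band.

1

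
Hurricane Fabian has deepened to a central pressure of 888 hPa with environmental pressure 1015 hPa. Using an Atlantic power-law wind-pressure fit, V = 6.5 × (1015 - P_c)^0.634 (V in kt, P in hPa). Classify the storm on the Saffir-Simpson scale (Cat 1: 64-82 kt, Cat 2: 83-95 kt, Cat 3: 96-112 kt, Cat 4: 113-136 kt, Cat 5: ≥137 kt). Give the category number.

5

ΔP = 1015 − 888 = 127 hPa.
V ≈ 6.5 × 127^0.634 = 6.5 × 21.57 ≈ 140 kt.
140 kt falls in the Category 5 band.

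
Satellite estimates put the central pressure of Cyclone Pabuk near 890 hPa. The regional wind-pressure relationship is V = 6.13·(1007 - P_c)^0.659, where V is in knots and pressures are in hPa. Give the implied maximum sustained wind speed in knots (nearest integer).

ΔP = 1007 − 890 = 117 hPa.
117^0.659 ≈ 23.064.
V ≈ 6.13 × 23.064 ≈ 141.4 kt.

141 kt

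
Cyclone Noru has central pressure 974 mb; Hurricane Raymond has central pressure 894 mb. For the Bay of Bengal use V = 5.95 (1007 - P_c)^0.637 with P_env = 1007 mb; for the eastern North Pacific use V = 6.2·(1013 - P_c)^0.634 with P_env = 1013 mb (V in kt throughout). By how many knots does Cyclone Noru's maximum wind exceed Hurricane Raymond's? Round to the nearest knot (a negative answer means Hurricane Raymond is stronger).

Cyclone Noru: ΔP = 33; V ≈ 5.95 × 33^0.637 ≈ 55.18 kt.
Hurricane Raymond: ΔP = 119; V ≈ 6.2 × 119^0.634 ≈ 128.32 kt.
Difference ≈ 55.18 − 128.32 = -73.14 → -73 kt.

-73 kt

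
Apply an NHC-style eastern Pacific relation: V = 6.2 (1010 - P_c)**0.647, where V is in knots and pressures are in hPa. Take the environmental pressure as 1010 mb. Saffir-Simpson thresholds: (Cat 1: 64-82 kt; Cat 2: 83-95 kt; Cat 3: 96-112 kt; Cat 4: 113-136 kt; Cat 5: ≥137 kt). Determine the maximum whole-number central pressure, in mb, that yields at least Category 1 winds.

973 mb

Category 1 begins at V = 64 kt.
Required ΔP = (64/6.2)^(1/0.647) = 10.323^1.546 ≈ 36.89 mb.
P_c ≤ 1010 − 36.89 = 973.11, so the highest integer P_c is 973 mb.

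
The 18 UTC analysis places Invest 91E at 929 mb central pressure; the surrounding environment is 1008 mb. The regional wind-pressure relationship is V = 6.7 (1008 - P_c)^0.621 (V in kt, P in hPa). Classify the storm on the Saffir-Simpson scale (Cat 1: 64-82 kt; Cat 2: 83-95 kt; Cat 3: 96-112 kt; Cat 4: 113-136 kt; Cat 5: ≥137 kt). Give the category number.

3

ΔP = 1008 − 929 = 79 mb.
V ≈ 6.7 × 79^0.621 = 6.7 × 15.08 ≈ 101 kt.
101 kt falls in the Category 3 band.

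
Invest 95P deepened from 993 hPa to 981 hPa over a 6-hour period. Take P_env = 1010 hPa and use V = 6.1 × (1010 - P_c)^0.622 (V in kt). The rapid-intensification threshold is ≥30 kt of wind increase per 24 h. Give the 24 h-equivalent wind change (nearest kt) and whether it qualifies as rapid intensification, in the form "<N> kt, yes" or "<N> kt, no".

56 kt, yes

V₁: ΔP = 17, V ≈ 6.1 × 17^0.622 ≈ 35.54 kt.
V₂: ΔP = 29, V ≈ 6.1 × 29^0.622 ≈ 49.54 kt.
ΔV over 6 h = 14.00 kt → 24 h equivalent = 14.00 × 24/6 ≈ 56.00 kt.
56 kt ≥ 30 kt ⇒ rapid intensification.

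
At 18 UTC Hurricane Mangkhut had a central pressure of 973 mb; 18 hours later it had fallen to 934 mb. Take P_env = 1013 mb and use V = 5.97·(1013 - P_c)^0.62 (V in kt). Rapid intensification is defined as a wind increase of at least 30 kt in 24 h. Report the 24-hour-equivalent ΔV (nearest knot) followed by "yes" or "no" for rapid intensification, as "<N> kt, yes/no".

41 kt, yes

V₁: ΔP = 40, V ≈ 5.97 × 40^0.62 ≈ 58.78 kt.
V₂: ΔP = 79, V ≈ 5.97 × 79^0.62 ≈ 89.64 kt.
ΔV over 18 h = 30.86 kt → 24 h equivalent = 30.86 × 24/18 ≈ 41.15 kt.
41 kt ≥ 30 kt ⇒ rapid intensification.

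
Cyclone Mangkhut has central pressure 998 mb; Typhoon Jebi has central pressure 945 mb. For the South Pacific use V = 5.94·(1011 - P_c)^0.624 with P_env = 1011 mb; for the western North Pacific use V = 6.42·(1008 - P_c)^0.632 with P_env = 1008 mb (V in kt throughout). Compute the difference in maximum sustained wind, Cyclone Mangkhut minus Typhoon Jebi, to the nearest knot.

-59 kt

Cyclone Mangkhut: ΔP = 13; V ≈ 5.94 × 13^0.624 ≈ 29.44 kt.
Typhoon Jebi: ΔP = 63; V ≈ 6.42 × 63^0.632 ≈ 88.05 kt.
Difference ≈ 29.44 − 88.05 = -58.61 → -59 kt.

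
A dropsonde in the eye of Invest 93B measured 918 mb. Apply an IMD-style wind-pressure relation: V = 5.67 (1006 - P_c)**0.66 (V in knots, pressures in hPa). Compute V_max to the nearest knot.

ΔP = 1006 − 918 = 88 mb.
88^0.66 ≈ 19.203.
V ≈ 5.67 × 19.203 ≈ 108.9 kt.

109 kt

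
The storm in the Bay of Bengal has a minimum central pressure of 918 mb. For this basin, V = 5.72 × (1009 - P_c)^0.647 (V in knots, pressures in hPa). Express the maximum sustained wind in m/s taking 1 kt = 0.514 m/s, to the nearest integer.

ΔP = 1009 − 918 = 91 mb.
V ≈ 5.72 × 91^0.647 = 5.72 × 18.514 ≈ 105.900 kt.
105.900 × 0.514 ≈ 54.43 m/s → 54 m/s.

54 m/s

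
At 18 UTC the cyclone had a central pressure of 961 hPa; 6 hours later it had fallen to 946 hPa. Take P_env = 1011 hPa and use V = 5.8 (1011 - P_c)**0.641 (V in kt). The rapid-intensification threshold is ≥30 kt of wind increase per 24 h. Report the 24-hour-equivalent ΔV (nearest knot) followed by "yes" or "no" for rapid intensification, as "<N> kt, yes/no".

V₁: ΔP = 50, V ≈ 5.8 × 50^0.641 ≈ 71.20 kt.
V₂: ΔP = 65, V ≈ 5.8 × 65^0.641 ≈ 84.24 kt.
ΔV over 6 h = 13.04 kt → 24 h equivalent = 13.04 × 24/6 ≈ 52.16 kt.
52 kt ≥ 30 kt ⇒ rapid intensification.

52 kt, yes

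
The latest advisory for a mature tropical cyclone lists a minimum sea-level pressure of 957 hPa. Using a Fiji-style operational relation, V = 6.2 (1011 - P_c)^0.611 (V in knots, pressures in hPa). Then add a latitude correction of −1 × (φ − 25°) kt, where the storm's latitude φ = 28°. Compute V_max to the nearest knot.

ΔP = 1011 − 957 = 54 hPa.
54^0.611 ≈ 11.442.
V ≈ 6.2 × 11.442 ≈ 70.9 kt.
Latitude correction: −1 × (28 − 25) = -3 kt.
Corrected V ≈ 67.9 kt → 68 kt.

68 kt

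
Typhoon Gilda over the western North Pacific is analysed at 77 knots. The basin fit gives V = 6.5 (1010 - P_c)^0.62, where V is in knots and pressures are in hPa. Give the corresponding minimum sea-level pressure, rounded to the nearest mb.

ΔP = (V / 6.5)^(1/0.62) = (77/6.5)^1.613.
77/6.5 = 11.846; 11.846^1.613 ≈ 53.90 mb.
P_c = 1010 − 53.90 = 956.10 ≈ 956 mb.

956 mb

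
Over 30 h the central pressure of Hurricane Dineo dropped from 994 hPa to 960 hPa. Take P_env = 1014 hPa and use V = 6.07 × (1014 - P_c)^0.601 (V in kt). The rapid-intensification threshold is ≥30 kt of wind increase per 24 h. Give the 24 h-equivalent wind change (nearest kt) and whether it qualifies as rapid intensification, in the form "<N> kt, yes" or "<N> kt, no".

V₁: ΔP = 20, V ≈ 6.07 × 20^0.601 ≈ 36.74 kt.
V₂: ΔP = 54, V ≈ 6.07 × 54^0.601 ≈ 66.74 kt.
ΔV over 30 h = 30.00 kt → 24 h equivalent = 30.00 × 24/30 ≈ 24.00 kt.
24 kt < 30 kt ⇒ not rapid intensification.

24 kt, no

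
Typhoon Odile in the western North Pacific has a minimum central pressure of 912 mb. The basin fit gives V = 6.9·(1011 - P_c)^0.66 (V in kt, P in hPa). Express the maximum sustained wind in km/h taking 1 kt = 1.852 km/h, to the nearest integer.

265 km/h

ΔP = 1011 − 912 = 99 mb.
V ≈ 6.9 × 99^0.66 = 6.9 × 20.755 ≈ 143.208 kt.
143.208 × 1.852 ≈ 265.22 km/h → 265 km/h.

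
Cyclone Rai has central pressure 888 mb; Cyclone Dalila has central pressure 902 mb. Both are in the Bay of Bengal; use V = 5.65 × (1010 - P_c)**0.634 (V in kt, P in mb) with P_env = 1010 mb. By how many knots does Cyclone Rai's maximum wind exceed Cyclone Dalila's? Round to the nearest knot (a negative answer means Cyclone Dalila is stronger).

9 kt

Cyclone Rai: ΔP = 122; V ≈ 5.65 × 122^0.634 ≈ 118.80 kt.
Cyclone Dalila: ΔP = 108; V ≈ 5.65 × 108^0.634 ≈ 109.96 kt.
Difference ≈ 118.80 − 109.96 = 8.84 → 9 kt.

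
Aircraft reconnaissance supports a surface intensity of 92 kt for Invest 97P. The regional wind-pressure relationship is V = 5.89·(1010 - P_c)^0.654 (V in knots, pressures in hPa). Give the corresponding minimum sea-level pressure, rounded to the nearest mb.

943 mb

ΔP = (V / 5.89)^(1/0.654) = (92/5.89)^1.529.
92/5.89 = 15.620; 15.620^1.529 ≈ 66.86 mb.
P_c = 1010 − 66.86 = 943.14 ≈ 943 mb.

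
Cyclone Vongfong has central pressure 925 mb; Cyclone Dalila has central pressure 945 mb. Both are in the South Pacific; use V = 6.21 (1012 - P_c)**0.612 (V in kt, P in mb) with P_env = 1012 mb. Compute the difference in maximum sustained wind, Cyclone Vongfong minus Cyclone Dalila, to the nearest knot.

14 kt

Cyclone Vongfong: ΔP = 87; V ≈ 6.21 × 87^0.612 ≈ 95.52 kt.
Cyclone Dalila: ΔP = 67; V ≈ 6.21 × 67^0.612 ≈ 81.40 kt.
Difference ≈ 95.52 − 81.40 = 14.12 → 14 kt.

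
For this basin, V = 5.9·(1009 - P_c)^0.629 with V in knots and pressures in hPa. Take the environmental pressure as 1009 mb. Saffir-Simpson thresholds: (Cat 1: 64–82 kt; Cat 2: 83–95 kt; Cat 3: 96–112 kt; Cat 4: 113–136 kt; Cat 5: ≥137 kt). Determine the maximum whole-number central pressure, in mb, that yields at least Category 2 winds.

Category 2 begins at V = 83 kt.
Required ΔP = (83/5.9)^(1/0.629) = 14.068^1.590 ≈ 66.91 mb.
P_c ≤ 1009 − 66.91 = 942.09, so the highest integer P_c is 942 mb.

942 mb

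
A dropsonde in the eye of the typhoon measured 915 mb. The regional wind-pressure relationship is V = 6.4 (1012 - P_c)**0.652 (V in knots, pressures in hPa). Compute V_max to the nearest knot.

126 kt

ΔP = 1012 − 915 = 97 mb.
97^0.652 ≈ 19.741.
V ≈ 6.4 × 19.741 ≈ 126.3 kt.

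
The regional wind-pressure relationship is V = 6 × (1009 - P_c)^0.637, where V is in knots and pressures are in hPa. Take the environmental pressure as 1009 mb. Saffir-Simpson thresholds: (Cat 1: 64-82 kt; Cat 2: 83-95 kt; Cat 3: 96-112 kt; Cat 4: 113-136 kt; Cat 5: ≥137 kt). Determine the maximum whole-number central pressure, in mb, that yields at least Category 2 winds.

Category 2 begins at V = 83 kt.
Required ΔP = (83/6)^(1/0.637) = 13.833^1.570 ≈ 61.82 mb.
P_c ≤ 1009 − 61.82 = 947.18, so the highest integer P_c is 947 mb.

947 mb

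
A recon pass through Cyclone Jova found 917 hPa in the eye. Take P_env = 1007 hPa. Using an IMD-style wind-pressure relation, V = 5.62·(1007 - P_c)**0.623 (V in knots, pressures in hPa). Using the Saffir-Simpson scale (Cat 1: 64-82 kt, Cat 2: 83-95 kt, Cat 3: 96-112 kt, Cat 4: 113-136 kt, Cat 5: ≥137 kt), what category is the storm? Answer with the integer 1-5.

2

ΔP = 1007 − 917 = 90 hPa.
V ≈ 5.62 × 90^0.623 = 5.62 × 16.50 ≈ 93 kt.
93 kt falls in the Category 2 band.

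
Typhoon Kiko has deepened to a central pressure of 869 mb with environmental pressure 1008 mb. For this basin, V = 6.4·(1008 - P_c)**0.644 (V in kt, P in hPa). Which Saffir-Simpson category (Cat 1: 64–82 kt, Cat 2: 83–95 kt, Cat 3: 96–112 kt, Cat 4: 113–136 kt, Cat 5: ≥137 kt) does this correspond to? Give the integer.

5

ΔP = 1008 − 869 = 139 mb.
V ≈ 6.4 × 139^0.644 = 6.4 × 23.99 ≈ 154 kt.
154 kt falls in the Category 5 band.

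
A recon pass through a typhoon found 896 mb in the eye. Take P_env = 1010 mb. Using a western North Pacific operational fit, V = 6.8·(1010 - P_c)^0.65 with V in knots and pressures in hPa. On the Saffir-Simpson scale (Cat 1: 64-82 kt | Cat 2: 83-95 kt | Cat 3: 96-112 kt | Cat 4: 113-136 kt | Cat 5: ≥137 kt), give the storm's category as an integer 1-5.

5

ΔP = 1010 − 896 = 114 mb.
V ≈ 6.8 × 114^0.65 = 6.8 × 21.73 ≈ 148 kt.
148 kt falls in the Category 5 band.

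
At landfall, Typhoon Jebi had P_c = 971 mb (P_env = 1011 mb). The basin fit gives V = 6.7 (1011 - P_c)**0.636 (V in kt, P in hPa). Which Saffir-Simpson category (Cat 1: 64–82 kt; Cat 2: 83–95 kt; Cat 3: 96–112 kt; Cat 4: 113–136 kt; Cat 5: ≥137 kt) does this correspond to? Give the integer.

ΔP = 1011 − 971 = 40 mb.
V ≈ 6.7 × 40^0.636 = 6.7 × 10.45 ≈ 70 kt.
70 kt falls in the Category 1 band.

1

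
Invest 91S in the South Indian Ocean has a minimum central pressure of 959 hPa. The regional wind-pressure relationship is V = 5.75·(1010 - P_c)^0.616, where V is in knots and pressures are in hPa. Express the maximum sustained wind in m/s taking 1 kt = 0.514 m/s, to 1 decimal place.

ΔP = 1010 − 959 = 51 hPa.
V ≈ 5.75 × 51^0.616 = 5.75 × 11.268 ≈ 64.793 kt.
64.793 × 0.514 ≈ 33.30 m/s → 33.3 m/s.

33.3 m/s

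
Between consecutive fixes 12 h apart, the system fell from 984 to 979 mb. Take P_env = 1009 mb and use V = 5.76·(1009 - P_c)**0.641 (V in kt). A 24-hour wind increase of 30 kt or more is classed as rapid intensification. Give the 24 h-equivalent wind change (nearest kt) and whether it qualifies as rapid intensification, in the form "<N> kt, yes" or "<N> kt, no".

11 kt, no

V₁: ΔP = 25, V ≈ 5.76 × 25^0.641 ≈ 45.34 kt.
V₂: ΔP = 30, V ≈ 5.76 × 30^0.641 ≈ 50.96 kt.
ΔV over 12 h = 5.62 kt → 24 h equivalent = 5.62 × 24/12 ≈ 11.24 kt.
11 kt < 30 kt ⇒ not rapid intensification.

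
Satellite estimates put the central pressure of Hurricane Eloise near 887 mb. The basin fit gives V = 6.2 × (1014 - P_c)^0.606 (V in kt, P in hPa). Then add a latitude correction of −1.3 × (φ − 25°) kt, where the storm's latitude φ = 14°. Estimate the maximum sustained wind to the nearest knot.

131 kt

ΔP = 1014 − 887 = 127 mb.
127^0.606 ≈ 18.832.
V ≈ 6.2 × 18.832 ≈ 116.8 kt.
Latitude correction: −1.3 × (14 − 25) = 14.3 kt.
Corrected V ≈ 131.1 kt → 131 kt.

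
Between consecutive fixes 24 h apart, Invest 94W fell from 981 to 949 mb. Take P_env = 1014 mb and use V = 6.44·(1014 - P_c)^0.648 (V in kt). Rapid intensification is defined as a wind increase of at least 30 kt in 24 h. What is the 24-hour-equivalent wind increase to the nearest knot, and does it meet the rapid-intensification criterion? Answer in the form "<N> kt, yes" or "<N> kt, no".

V₁: ΔP = 33, V ≈ 6.44 × 33^0.648 ≈ 62.07 kt.
V₂: ΔP = 65, V ≈ 6.44 × 65^0.648 ≈ 96.31 kt.
ΔV over 24 h = 34.24 kt → 24 h equivalent = 34.24 × 24/24 ≈ 34.24 kt.
34 kt ≥ 30 kt ⇒ rapid intensification.

34 kt, yes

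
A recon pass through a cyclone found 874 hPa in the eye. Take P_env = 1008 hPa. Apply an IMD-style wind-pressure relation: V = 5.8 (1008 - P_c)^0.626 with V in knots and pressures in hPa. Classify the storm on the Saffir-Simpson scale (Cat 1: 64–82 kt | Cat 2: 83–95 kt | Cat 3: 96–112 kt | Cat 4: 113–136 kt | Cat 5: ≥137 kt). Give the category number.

4

ΔP = 1008 − 874 = 134 hPa.
V ≈ 5.8 × 134^0.626 = 5.8 × 21.46 ≈ 124 kt.
124 kt falls in the Category 4 band.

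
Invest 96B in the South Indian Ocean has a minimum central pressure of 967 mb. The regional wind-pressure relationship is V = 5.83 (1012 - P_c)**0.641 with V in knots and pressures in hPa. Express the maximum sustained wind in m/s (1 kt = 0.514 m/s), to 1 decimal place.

34.4 m/s

ΔP = 1012 − 967 = 45 mb.
V ≈ 5.83 × 45^0.641 = 5.83 × 11.474 ≈ 66.893 kt.
66.893 × 0.514 ≈ 34.38 m/s → 34.4 m/s.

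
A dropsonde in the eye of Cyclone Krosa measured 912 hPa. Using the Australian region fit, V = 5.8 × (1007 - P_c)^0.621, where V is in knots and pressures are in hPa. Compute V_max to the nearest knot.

ΔP = 1007 − 912 = 95 hPa.
95^0.621 ≈ 16.911.
V ≈ 5.8 × 16.911 ≈ 98.1 kt.

98 kt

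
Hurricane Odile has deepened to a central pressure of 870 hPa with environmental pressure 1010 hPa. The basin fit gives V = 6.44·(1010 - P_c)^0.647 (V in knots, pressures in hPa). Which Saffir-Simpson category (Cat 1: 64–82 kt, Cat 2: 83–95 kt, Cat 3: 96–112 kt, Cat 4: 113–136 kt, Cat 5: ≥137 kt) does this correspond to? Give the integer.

5

ΔP = 1010 − 870 = 140 hPa.
V ≈ 6.44 × 140^0.647 = 6.44 × 24.46 ≈ 158 kt.
158 kt falls in the Category 5 band.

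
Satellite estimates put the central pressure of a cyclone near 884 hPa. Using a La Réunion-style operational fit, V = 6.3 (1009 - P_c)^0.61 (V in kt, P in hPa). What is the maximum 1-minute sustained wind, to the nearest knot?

ΔP = 1009 − 884 = 125 hPa.
125^0.61 ≈ 19.016.
V ≈ 6.3 × 19.016 ≈ 119.8 kt.

120 kt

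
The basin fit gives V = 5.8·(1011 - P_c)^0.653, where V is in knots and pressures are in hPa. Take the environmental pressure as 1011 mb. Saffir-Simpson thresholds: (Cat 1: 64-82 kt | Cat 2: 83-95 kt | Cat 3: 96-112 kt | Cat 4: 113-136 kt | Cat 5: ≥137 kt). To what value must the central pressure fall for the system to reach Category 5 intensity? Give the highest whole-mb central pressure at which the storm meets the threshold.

884 mb

Category 5 begins at V = 137 kt.
Required ΔP = (137/5.8)^(1/0.653) = 23.621^1.531 ≈ 126.78 mb.
P_c ≤ 1011 − 126.78 = 884.22, so the highest integer P_c is 884 mb.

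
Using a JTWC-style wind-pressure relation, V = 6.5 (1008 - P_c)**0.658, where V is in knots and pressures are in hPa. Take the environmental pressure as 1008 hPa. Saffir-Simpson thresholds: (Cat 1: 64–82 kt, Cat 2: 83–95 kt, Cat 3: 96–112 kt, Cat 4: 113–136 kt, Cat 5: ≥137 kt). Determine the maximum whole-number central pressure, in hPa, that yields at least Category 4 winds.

931 hPa

Category 4 begins at V = 113 kt.
Required ΔP = (113/6.5)^(1/0.658) = 17.385^1.520 ≈ 76.69 hPa.
P_c ≤ 1008 − 76.69 = 931.31, so the highest integer P_c is 931 hPa.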